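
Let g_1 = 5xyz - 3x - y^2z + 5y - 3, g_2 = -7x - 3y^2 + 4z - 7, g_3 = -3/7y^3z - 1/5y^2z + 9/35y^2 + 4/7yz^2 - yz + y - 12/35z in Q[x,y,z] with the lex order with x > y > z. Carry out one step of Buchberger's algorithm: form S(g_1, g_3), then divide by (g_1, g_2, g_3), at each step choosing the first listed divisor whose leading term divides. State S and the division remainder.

S(g_1, g_3) = -7/15xy^2z + 4/3xyz^2 - 7/3xyz + 7/3xy - 4/5xz - 1/5y^4z + y^3 - 3/5y^2; remainder on division = 0.

lcm(LM(g_1), LM(g_3)) = xy^3z.
S = (lcm/LT(g_1))·g_1 − (lcm/LT(g_3))·g_3 = -7/15xy^2z + 4/3xyz^2 - 7/3xyz + 7/3xy - 4/5xz - 1/5y^4z + y^3 - 3/5y^2.
Reduce S modulo (g_1, g_2, g_3) in that order:
  leading term xy^2z: subtract (-7/75y)·g_1 from -7/15xy^2z + 4/3xyz^2 - 7/3xyz + 7/3xy - 4/5xz - 1/5y^4z + y^3 - 3/5y^2 → 4/3xyz^2 - 7/3xyz + 154/75xy - 4/5xz - 1/5y^4z - 7/75y^3z + y^3 - 2/15y^2 - 7/25y
  leading term xyz^2: subtract (4/15z)·g_1 from 4/3xyz^2 - 7/3xyz + 154/75xy - 4/5xz - 1/5y^4z - 7/75y^3z + y^3 - 2/15y^2 - 7/25y → -7/3xyz + 154/75xy - 1/5y^4z - 7/75y^3z + y^3 + 4/15y^2z^2 - 2/15y^2 - 4/3yz - 7/25y + 4/5z
  leading term xyz: subtract (-7/15)·g_1 from -7/3xyz + 154/75xy - 1/5y^4z - 7/75y^3z + y^3 + 4/15y^2z^2 - 2/15y^2 - 4/3yz - 7/25y + 4/5z → 154/75xy - 7/5x - 1/5y^4z - 7/75y^3z + y^3 + 4/15y^2z^2 - 7/15y^2z - 2/15y^2 - 4/3yz + 154/75y + 4/5z - 7/5
  leading term xy: subtract (-22/75y)·g_2 from 154/75xy - 7/5x - 1/5y^4z - 7/75y^3z + y^3 + 4/15y^2z^2 - 7/15y^2z - 2/15y^2 - 4/3yz + 154/75y + 4/5z - 7/5 → -7/5x - 1/5y^4z - 7/75y^3z + 3/25y^3 + 4/15y^2z^2 - 7/15y^2z - 2/15y^2 - 4/25yz + 4/5z - 7/5
  leading term x: subtract (1/5)·g_2 from -7/5x - 1/5y^4z - 7/75y^3z + 3/25y^3 + 4/15y^2z^2 - 7/15y^2z - 2/15y^2 - 4/25yz + 4/5z - 7/5 → -1/5y^4z - 7/75y^3z + 3/25y^3 + 4/15y^2z^2 - 7/15y^2z + 7/15y^2 - 4/25yz
  leading term y^4z: subtract (7/15y)·g_3 from -1/5y^4z - 7/75y^3z + 3/25y^3 + 4/15y^2z^2 - 7/15y^2z + 7/15y^2 - 4/25yz → 0
The remainder is 0, so this S-polynomial contributes no new basis element.
This is the inner loop of Buchberger's algorithm — each nonzero remainder becomes a new basis element.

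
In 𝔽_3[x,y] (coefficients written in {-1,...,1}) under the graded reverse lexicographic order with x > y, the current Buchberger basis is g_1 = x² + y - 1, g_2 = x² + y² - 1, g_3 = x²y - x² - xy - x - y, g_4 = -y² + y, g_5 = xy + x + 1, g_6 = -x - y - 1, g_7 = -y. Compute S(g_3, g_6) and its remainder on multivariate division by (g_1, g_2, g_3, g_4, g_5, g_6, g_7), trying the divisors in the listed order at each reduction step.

S(g_3, g_6) = -xy² - x² + xy - x - y; remainder on division = 0.

lcm(LM(g_3), LM(g_6)) = x²y.
S = (lcm/LT(g_3))·g_3 − (lcm/LT(g_6))·g_6 = -xy² - x² + xy - x - y.
Reduce S modulo (g_1, g_2, g_3, g_4, g_5, g_6, g_7) in that order:
  leading term xy²: subtract (x)·g_4 from -xy² - x² + xy - x - y → -x² - x - y
  leading term x²: subtract (-1)·g_1 from -x² - x - y → -x - 1
  leading term x: subtract (1)·g_6 from -x - 1 → y
  leading term y: subtract (-1)·g_7 from y → 0
The remainder is 0, so this S-polynomial contributes no new basis element.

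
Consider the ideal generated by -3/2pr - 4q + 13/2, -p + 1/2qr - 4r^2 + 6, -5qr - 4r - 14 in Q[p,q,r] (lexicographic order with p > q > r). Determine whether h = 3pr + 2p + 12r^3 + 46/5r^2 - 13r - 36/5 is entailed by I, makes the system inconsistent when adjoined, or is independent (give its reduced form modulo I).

First compute the reduced Gröbner basis of I by Buchberger's algorithm.
f_1 = -3/2pr - 4q + 13/2, LT = pr.
f_2 = -p + 1/2qr - 4r^2 + 6, LT = p.
f_3 = -5qr - 4r - 14, LT = qr.

S(f_1,f_2): lcm = pr. S = 1/2qr^2 + 8/3q - 4r^3 + 6r - 13/3.
  leading term qr^2: subtract (-1/10r)·f_3 from 1/2qr^2 + 8/3q - 4r^3 + 6r - 13/3 → 8/3q - 4r^3 - 2/5r^2 + 23/5r - 13/3
  leading term q: no divisor's leading term divides it; move 8/3q to the remainder.
  leading term r^3: no divisor's leading term divides it; move -4r^3 to the remainder.
  leading term r^2: no divisor's leading term divides it; move -2/5r^2 to the remainder.
  leading term r: no divisor's leading term divides it; move 23/5r to the remainder.
  leading term 1: no divisor's leading term divides it; move -13/3 to the remainder.
  remainder 8/3q - 4r^3 - 2/5r^2 + 23/5r - 13/3 ≠ 0; add k_4 = 8/3q - 4r^3 - 2/5r^2 + 23/5r - 13/3 to the basis.

S(f_1,f_3): lcm = pqr. S = -4/5pr - 14/5p + 8/3q^2 - 13/3q.
  leading term pr: subtract (8/15)·f_1 from -4/5pr - 14/5p + 8/3q^2 - 13/3q → -14/5p + 8/3q^2 - 11/5q - 52/15
  leading term p: subtract (14/5)·f_2 from -14/5p + 8/3q^2 - 11/5q - 52/15 → 8/3q^2 - 7/5qr - 11/5q + 56/5r^2 - 304/15
  leading term q^2: subtract (q)·k_4 from 8/3q^2 - 7/5qr - 11/5q + 56/5r^2 - 304/15 → 4qr^3 + 2/5qr^2 - 6qr + 32/15q + 56/5r^2 - 304/15
  leading term qr^3: subtract (-4/5r^2)·f_3 from 4qr^3 + 2/5qr^2 - 6qr + 32/15q + 56/5r^2 - 304/15 → 2/5qr^2 - 6qr + 32/15q - 16/5r^3 - 304/15
  leading term qr^2: subtract (-2/25r)·f_3 from 2/5qr^2 - 6qr + 32/15q - 16/5r^3 - 304/15 → -6qr + 32/15q - 16/5r^3 - 8/25r^2 - 28/25r - 304/15
  leading term qr: subtract (6/5)·f_3 from -6qr + 32/15q - 16/5r^3 - 8/25r^2 - 28/25r - 304/15 → 32/15q - 16/5r^3 - 8/25r^2 + 92/25r - 52/15
  leading term q: subtract (4/5)·k_4 from 32/15q - 16/5r^3 - 8/25r^2 + 92/25r - 52/15 → 0
  remainder 0.

S(f_2,f_3): leading monomials are coprime, so the S-polynomial reduces to 0 (Buchberger's first criterion).
S(f_1,k_4): leading monomials are coprime, so the S-polynomial reduces to 0 (Buchberger's first criterion).
S(f_2,k_4): leading monomials are coprime, so the S-polynomial reduces to 0 (Buchberger's first criterion).
S(f_3,k_4): lcm = qr. S = 3/2r^4 + 3/20r^3 - 69/40r^2 + 97/40r + 14/5.
  leading term r^4: no divisor's leading term divides it; move 3/2r^4 to the remainder.
  leading term r^3: no divisor's leading term divides it; move 3/20r^3 to the remainder.
  leading term r^2: no divisor's leading term divides it; move -69/40r^2 to the remainder.
  leading term r: no divisor's leading term divides it; move 97/40r to the remainder.
  leading term 1: no divisor's leading term divides it; move 14/5 to the remainder.
  remainder 3/2r^4 + 3/20r^3 - 69/40r^2 + 97/40r + 14/5 ≠ 0; add k_5 = 3/2r^4 + 3/20r^3 - 69/40r^2 + 97/40r + 14/5 to the basis.

S(f_1,k_5): lcm = pr^4. S = -1/10pr^3 + 23/20pr^2 - 97/60pr - 28/15p + 8/3qr^3 - 13/3r^3.
  leading term pr^3: subtract (1/15r^2)·f_1 from -1/10pr^3 + 23/20pr^2 - 97/60pr - 28/15p + 8/3qr^3 - 13/3r^3 → 23/20pr^2 - 97/60pr - 28/15p + 8/3qr^3 + 4/15qr^2 - 13/3r^3 - 13/30r^2
  leading term pr^2: subtract (-23/30r)·f_1 from 23/20pr^2 - 97/60pr - 28/15p + 8/3qr^3 + 4/15qr^2 - 13/3r^3 - 13/30r^2 → -97/60pr - 28/15p + 8/3qr^3 + 4/15qr^2 - 46/15qr - 13/3r^3 - 13/30r^2 + 299/60r
  leading term pr: subtract (97/90)·f_1 from -97/60pr - 28/15p + 8/3qr^3 + 4/15qr^2 - 46/15qr - 13/3r^3 - 13/30r^2 + 299/60r → -28/15p + 8/3qr^3 + 4/15qr^2 - 46/15qr + 194/45q - 13/3r^3 - 13/30r^2 + 299/60r - 1261/180
  leading term p: subtract (28/15)·f_2 from -28/15p + 8/3qr^3 + 4/15qr^2 - 46/15qr + 194/45q - 13/3r^3 - 13/30r^2 + 299/60r - 1261/180 → 8/3qr^3 + 4/15qr^2 - 4qr + 194/45q - 13/3r^3 + 211/30r^2 + 299/60r - 3277/180
  leading term qr^3: subtract (-8/15r^2)·f_3 from 8/3qr^3 + 4/15qr^2 - 4qr + 194/45q - 13/3r^3 + 211/30r^2 + 299/60r - 3277/180 → 4/15qr^2 - 4qr + 194/45q - 97/15r^3 - 13/30r^2 + 299/60r - 3277/180
  leading term qr^2: subtract (-4/75r)·f_3 from 4/15qr^2 - 4qr + 194/45q - 97/15r^3 - 13/30r^2 + 299/60r - 3277/180 → -4qr + 194/45q - 97/15r^3 - 97/150r^2 + 1271/300r - 3277/180
  leading term qr: subtract (4/5)·f_3 from -4qr + 194/45q - 97/15r^3 - 97/150r^2 + 1271/300r - 3277/180 → 194/45q - 97/15r^3 - 97/150r^2 + 2231/300r - 1261/180
  leading term q: subtract (97/60)·k_4 from 194/45q - 97/15r^3 - 97/150r^2 + 2231/300r - 1261/180 → 0
  remainder 0.

S(f_2,k_5): leading monomials are coprime, so the S-polynomial reduces to 0 (Buchberger's first criterion).
S(f_3,k_5): lcm = qr^4. S = -1/10qr^3 + 23/20qr^2 - 97/60qr - 28/15q + 4/5r^4 + 14/5r^3.
  leading term qr^3: subtract (1/50r^2)·f_3 from -1/10qr^3 + 23/20qr^2 - 97/60qr - 28/15q + 4/5r^4 + 14/5r^3 → 23/20qr^2 - 97/60qr - 28/15q + 4/5r^4 + 72/25r^3 + 7/25r^2
  leading term qr^2: subtract (-23/100r)·f_3 from 23/20qr^2 - 97/60qr - 28/15q + 4/5r^4 + 72/25r^3 + 7/25r^2 → -97/60qr - 28/15q + 4/5r^4 + 72/25r^3 - 16/25r^2 - 161/50r
  leading term qr: subtract (97/300)·f_3 from -97/60qr - 28/15q + 4/5r^4 + 72/25r^3 - 16/25r^2 - 161/50r → -28/15q + 4/5r^4 + 72/25r^3 - 16/25r^2 - 289/150r + 679/150
  leading term q: subtract (-7/10)·k_4 from -28/15q + 4/5r^4 + 72/25r^3 - 16/25r^2 - 289/150r + 679/150 → 4/5r^4 + 2/25r^3 - 23/25r^2 + 97/75r + 112/75
  leading term r^4: subtract (8/15)·k_5 from 4/5r^4 + 2/25r^3 - 23/25r^2 + 97/75r + 112/75 → 0
  remainder 0.

S(k_4,k_5): leading monomials are coprime, so the S-polynomial reduces to 0 (Buchberger's first criterion).
Every S-polynomial of the final basis reduces to 0, so we have a Gröbner basis.
Inter-reduce: drop elements whose leading term is divisible by another's, tail-reduce, and make monic.
Reduced Gröbner basis: {p + 4r^2 + 2/5r - 23/5, q - 3/2r^3 - 3/20r^2 + 69/40r - 13/8, r^4 + 1/10r^3 - 23/20r^2 + 97/60r + 28/15}.
Label its elements g_1 = p + 4r^2 + 2/5r - 23/5, g_2 = q - 3/2r^3 - 3/20r^2 + 69/40r - 13/8, g_3 = r^4 + 1/10r^3 - 23/20r^2 + 97/60r + 28/15.

Reduce h = 3pr + 2p + 12r^3 + 46/5r^2 - 13r - 36/5 modulo G:
  leading term pr: subtract (3r)·g_1 from 3pr + 2p + 12r^3 + 46/5r^2 - 13r - 36/5 → 2p + 8r^2 + 4/5r - 36/5
  leading term p: subtract (2)·g_1 from 2p + 8r^2 + 4/5r - 36/5 → 2
  leading term 1: no divisor's leading term divides it; move 2 to the remainder.
  normal form = 2.
The normal form is nonzero, so h ∉ I. Since h minus its normal form lies in I, I + (h) = I + (n) where n = 2; decide whether this ideal is the whole ring.
Here n = 2 is a nonzero constant, hence a unit: 1 ∈ I + (h), the Gröbner basis of I + (h) is {1}, and the enlarged system has no common solution — adjoining h is inconsistent.

Adjoining 3pr + 2p + 12r^3 + 46/5r^2 - 13r - 36/5 makes the ideal the whole ring: the system is inconsistent.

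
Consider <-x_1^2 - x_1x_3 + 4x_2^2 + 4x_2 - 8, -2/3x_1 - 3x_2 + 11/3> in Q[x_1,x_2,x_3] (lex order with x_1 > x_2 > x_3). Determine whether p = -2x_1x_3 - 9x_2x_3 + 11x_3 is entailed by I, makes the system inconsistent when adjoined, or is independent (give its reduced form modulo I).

First compute the reduced Gröbner basis of I by Buchberger's algorithm.
f_1 = -x_1^2 - x_1x_3 + 4x_2^2 + 4x_2 - 8, LT = x_1^2.
f_2 = -2/3x_1 - 3x_2 + 11/3, LT = x_1.

S(f_1,f_2): lcm = x_1^2. S = -9/2x_1x_2 + x_1x_3 + 11/2x_1 - 4x_2^2 - 4x_2 + 8.
  leading term x_1x_2: subtract (27/4x_2)·f_2 from -9/2x_1x_2 + x_1x_3 + 11/2x_1 - 4x_2^2 - 4x_2 + 8 → x_1x_3 + 11/2x_1 + 65/4x_2^2 - 115/4x_2 + 8
  leading term x_1x_3: subtract (-3/2x_3)·f_2 from x_1x_3 + 11/2x_1 + 65/4x_2^2 - 115/4x_2 + 8 → 11/2x_1 + 65/4x_2^2 - 9/2x_2x_3 - 115/4x_2 + 11/2x_3 + 8
  leading term x_1: subtract (-33/4)·f_2 from 11/2x_1 + 65/4x_2^2 - 9/2x_2x_3 - 115/4x_2 + 11/2x_3 + 8 → 65/4x_2^2 - 9/2x_2x_3 - 107/2x_2 + 11/2x_3 + 153/4
  leading term x_2^2: no divisor's leading term divides it; move 65/4x_2^2 to the remainder.
  leading term x_2x_3: no divisor's leading term divides it; move -9/2x_2x_3 to the remainder.
  leading term x_2: no divisor's leading term divides it; move -107/2x_2 to the remainder.
  leading term x_3: no divisor's leading term divides it; move 11/2x_3 to the remainder.
  leading term 1: no divisor's leading term divides it; move 153/4 to the remainder.
  remainder 65/4x_2^2 - 9/2x_2x_3 - 107/2x_2 + 11/2x_3 + 153/4 ≠ 0; add h_3 = 65/4x_2^2 - 9/2x_2x_3 - 107/2x_2 + 11/2x_3 + 153/4 to the basis.

S(f_1,h_3): leading monomials are coprime, so the S-polynomial reduces to 0 (Buchberger's first criterion).
S(f_2,h_3): leading monomials are coprime, so the S-polynomial reduces to 0 (Buchberger's first criterion).
Every S-polynomial of the final basis reduces to 0, so we have a Gröbner basis.
Inter-reduce: drop elements whose leading term is divisible by another's, tail-reduce, and make monic.
Reduced Gröbner basis: {x_1 + 9/2x_2 - 11/2, x_2^2 - 18/65x_2x_3 - 214/65x_2 + 22/65x_3 + 153/65}.
Label its elements g_1 = x_1 + 9/2x_2 - 11/2, g_2 = x_2^2 - 18/65x_2x_3 - 214/65x_2 + 22/65x_3 + 153/65.

Reduce p = -2x_1x_3 - 9x_2x_3 + 11x_3 modulo G:
  leading term x_1x_3: subtract (-2x_3)·g_1 from -2x_1x_3 - 9x_2x_3 + 11x_3 → 0
  normal form = 0.
Since the normal form is 0, p ∈ I.

-2x_1x_3 - 9x_2x_3 + 11x_3 lies in I (it reduces to 0).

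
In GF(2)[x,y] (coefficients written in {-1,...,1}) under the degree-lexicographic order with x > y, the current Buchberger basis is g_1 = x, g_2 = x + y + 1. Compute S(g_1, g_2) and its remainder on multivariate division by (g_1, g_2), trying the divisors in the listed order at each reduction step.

lcm(LM(g_1), LM(g_2)) = x.
S = (lcm/LT(g_1))·g_1 − (lcm/LT(g_2))·g_2 = y + 1.
Reduce S modulo (g_1, g_2) in that order:
  leading term y: no divisor's leading term divides it; move y to the remainder.
  leading term 1: no divisor's leading term divides it; move 1 to the remainder.
The remainder y + 1 is nonzero, so it would be added as the next basis element.

S(g_1, g_2) = y + 1; remainder on division = y + 1.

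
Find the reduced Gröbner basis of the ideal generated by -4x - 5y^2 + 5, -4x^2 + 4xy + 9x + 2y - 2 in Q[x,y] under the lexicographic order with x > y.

G = {x + 5/4y^2 - 5/4, y^4 + 4/5y^3 - 1/5y^2 - 28/25y - 12/25}

f_1 = -4x - 5y^2 + 5, LT = x.
f_2 = -4x^2 + 4xy + 9x + 2y - 2, LT = x^2.

S(f_1,f_2): lcm = x^2. S = 5/4xy^2 + xy + x + 1/2y - 1/2.
  leading term xy^2: subtract (-5/16y^2)·f_1 from 5/4xy^2 + xy + x + 1/2y - 1/2 → xy + x - 25/16y^4 + 25/16y^2 + 1/2y - 1/2
  leading term xy: subtract (-1/4y)·f_1 from xy + x - 25/16y^4 + 25/16y^2 + 1/2y - 1/2 → x - 25/16y^4 - 5/4y^3 + 25/16y^2 + 7/4y - 1/2
  leading term x: subtract (-1/4)·f_1 from x - 25/16y^4 - 5/4y^3 + 25/16y^2 + 7/4y - 1/2 → -25/16y^4 - 5/4y^3 + 5/16y^2 + 7/4y + 3/4
  leading term y^4: no divisor's leading term divides it; move -25/16y^4 to the remainder.
  leading term y^3: no divisor's leading term divides it; move -5/4y^3 to the remainder.
  leading term y^2: no divisor's leading term divides it; move 5/16y^2 to the remainder.
  leading term y: no divisor's leading term divides it; move 7/4y to the remainder.
  leading term 1: no divisor's leading term divides it; move 3/4 to the remainder.
  remainder -25/16y^4 - 5/4y^3 + 5/16y^2 + 7/4y + 3/4 ≠ 0; add g_3 = -25/16y^4 - 5/4y^3 + 5/16y^2 + 7/4y + 3/4 to the basis.

The other S-polynomials (S(f_1,g_3), S(f_2,g_3)) all reduce to 0 modulo the current basis, so we have a Gröbner basis.
Inter-reduce: drop elements whose leading term is divisible by another's, tail-reduce, and make monic.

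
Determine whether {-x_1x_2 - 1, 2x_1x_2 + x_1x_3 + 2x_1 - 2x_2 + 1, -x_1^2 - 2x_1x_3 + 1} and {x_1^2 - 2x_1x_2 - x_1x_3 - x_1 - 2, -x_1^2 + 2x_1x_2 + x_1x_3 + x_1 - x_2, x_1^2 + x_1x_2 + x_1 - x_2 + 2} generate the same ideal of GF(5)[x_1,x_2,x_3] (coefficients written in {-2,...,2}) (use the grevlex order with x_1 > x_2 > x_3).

Since reduced Gröbner bases are canonical representatives of ideals under a given ordering, it suffices to compute and compare them.
Buchberger on the first generating set:
f_1 = -x_1x_2 - 1, LT = x_1x_2.
f_2 = 2x_1x_2 + x_1x_3 + 2x_1 - 2x_2 + 1, LT = x_1x_2.
f_3 = -x_1^2 - 2x_1x_3 + 1, LT = x_1^2.

S(f_1,f_2): lcm = x_1x_2. S = 2x_1x_3 - x_1 + x_2 - 2.
  leading term x_1x_3: no divisor's leading term divides it; move 2x_1x_3 to the remainder.
  leading term x_1: no divisor's leading term divides it; move -x_1 to the remainder.
  leading term x_2: no divisor's leading term divides it; move x_2 to the remainder.
  leading term 1: no divisor's leading term divides it; move -2 to the remainder.
  remainder 2x_1x_3 - x_1 + x_2 - 2 ≠ 0; add g_4 = 2x_1x_3 - x_1 + x_2 - 2 to the basis.

S(f_1,f_3): lcm = x_1^2x_2. S = -2x_1x_2x_3 + x_1 + x_2.
  leading term x_1x_2x_3: subtract (2x_3)·f_1 from -2x_1x_2x_3 + x_1 + x_2 → x_1 + x_2 + 2x_3
  leading term x_1: no divisor's leading term divides it; move x_1 to the remainder.
  leading term x_2: no divisor's leading term divides it; move x_2 to the remainder.
  leading term x_3: no divisor's leading term divides it; move 2x_3 to the remainder.
  remainder x_1 + x_2 + 2x_3 ≠ 0; add g_5 = x_1 + x_2 + 2x_3 to the basis.

S(f_2,f_3): lcm = x_1^2x_2. S = -2x_1^2x_3 - 2x_1x_2x_3 + x_1^2 - x_1x_2 - 2x_1 + x_2.
  leading term x_1^2x_3: subtract (2x_3)·f_3 from -2x_1^2x_3 - 2x_1x_2x_3 + x_1^2 - x_1x_2 - 2x_1 + x_2 → -2x_1x_2x_3 - x_1x_3^2 + x_1^2 - x_1x_2 - 2x_1 + x_2 - 2x_3
  leading term x_1x_2x_3: subtract (2x_3)·f_1 from -2x_1x_2x_3 - x_1x_3^2 + x_1^2 - x_1x_2 - 2x_1 + x_2 - 2x_3 → -x_1x_3^2 + x_1^2 - x_1x_2 - 2x_1 + x_2
  leading term x_1x_3^2: subtract (2x_3)·g_4 from -x_1x_3^2 + x_1^2 - x_1x_2 - 2x_1 + x_2 → x_1^2 - x_1x_2 + 2x_1x_3 - 2x_2x_3 - 2x_1 + x_2 - x_3
  leading term x_1^2: subtract (-1)·f_3 from x_1^2 - x_1x_2 + 2x_1x_3 - 2x_2x_3 - 2x_1 + x_2 - x_3 → -x_1x_2 - 2x_2x_3 - 2x_1 + x_2 - x_3 + 1
  leading term x_1x_2: subtract (1)·f_1 from -x_1x_2 - 2x_2x_3 - 2x_1 + x_2 - x_3 + 1 → -2x_2x_3 - 2x_1 + x_2 - x_3 + 2
  leading term x_2x_3: no divisor's leading term divides it; move -2x_2x_3 to the remainder.
  leading term x_1: subtract (-2)·g_5 from -2x_1 + x_2 - x_3 + 2 → -2x_2 - 2x_3 + 2
  leading term x_2: no divisor's leading term divides it; move -2x_2 to the remainder.
  leading term x_3: no divisor's leading term divides it; move -2x_3 to the remainder.
  leading term 1: no divisor's leading term divides it; move 2 to the remainder.
  remainder -2x_2x_3 - 2x_2 - 2x_3 + 2 ≠ 0; add g_6 = -2x_2x_3 - 2x_2 - 2x_3 + 2 to the basis.

S(f_1,g_4): lcm = x_1x_2x_3. S = -2x_1x_2 + 2x_2^2 + x_2 + x_3.
  leading term x_1x_2: subtract (2)·f_1 from -2x_1x_2 + 2x_2^2 + x_2 + x_3 → 2x_2^2 + x_2 + x_3 + 2
  leading term x_2^2: no divisor's leading term divides it; move 2x_2^2 to the remainder.
  leading term x_2: no divisor's leading term divides it; move x_2 to the remainder.
  leading term x_3: no divisor's leading term divides it; move x_3 to the remainder.
  leading term 1: no divisor's leading term divides it; move 2 to the remainder.
  remainder 2x_2^2 + x_2 + x_3 + 2 ≠ 0; add g_7 = 2x_2^2 + x_2 + x_3 + 2 to the basis.

S(g_4,g_5): lcm = x_1x_3. S = -x_2x_3 - 2x_3^2 + 2x_1 - 2x_2 - 1.
  leading term x_2x_3: subtract (-2)·g_6 from -x_2x_3 - 2x_3^2 + 2x_1 - 2x_2 - 1 → -2x_3^2 + 2x_1 - x_2 + x_3 - 2
  leading term x_3^2: no divisor's leading term divides it; move -2x_3^2 to the remainder.
  leading term x_1: subtract (2)·g_5 from 2x_1 - x_2 + x_3 - 2 → 2x_2 + 2x_3 - 2
  leading term x_2: no divisor's leading term divides it; move 2x_2 to the remainder.
  leading term x_3: no divisor's leading term divides it; move 2x_3 to the remainder.
  leading term 1: no divisor's leading term divides it; move -2 to the remainder.
  remainder -2x_3^2 + 2x_2 + 2x_3 - 2 ≠ 0; add g_8 = -2x_3^2 + 2x_2 + 2x_3 - 2 to the basis.

The other S-polynomials (S(f_2,g_4), S(f_3,g_4), S(f_1,g_5), S(f_2,g_5), S(f_3,g_5), S(f_1,g_6), S(f_2,g_6), S(f_3,g_6), S(g_4,g_6), S(g_5,g_6), S(f_1,g_7), S(f_2,g_7), S(f_3,g_7), S(g_4,g_7), S(g_5,g_7), S(g_6,g_7), S(f_1,g_8), S(f_2,g_8), S(f_3,g_8), S(g_4,g_8), S(g_5,g_8), S(g_6,g_8), S(g_7,g_8)) all reduce to 0 modulo the current basis, so we have a Gröbner basis.
Inter-reduce: drop elements whose leading term is divisible by another's, tail-reduce, and make monic.
Reduced Gröbner basis: {x_2^2 - 2x_2 - 2x_3 + 1, x_2x_3 + x_2 + x_3 - 1, x_3^2 - x_2 - x_3 + 1, x_1 + x_2 + 2x_3}.

Buchberger on the second generating set:
h_1 = x_1^2 - 2x_1x_2 - x_1x_3 - x_1 - 2, LT = x_1^2.
h_2 = -x_1^2 + 2x_1x_2 + x_1x_3 + x_1 - x_2, LT = x_1^2.
h_3 = x_1^2 + x_1x_2 + x_1 - x_2 + 2, LT = x_1^2.

S(h_1,h_2): lcm = x_1^2. S = -x_2 - 2.
  leading term x_2: no divisor's leading term divides it; move -x_2 to the remainder.
  leading term 1: no divisor's leading term divides it; move -2 to the remainder.
  remainder -x_2 - 2 ≠ 0; add k_4 = -x_2 - 2 to the basis.

S(h_1,h_3): lcm = x_1^2. S = 2x_1x_2 - x_1x_3 - 2x_1 + x_2 + 1.
  leading term x_1x_2: subtract (-2x_1)·k_4 from 2x_1x_2 - x_1x_3 - 2x_1 + x_2 + 1 → -x_1x_3 - x_1 + x_2 + 1
  leading term x_1x_3: no divisor's leading term divides it; move -x_1x_3 to the remainder.
  leading term x_1: no divisor's leading term divides it; move -x_1 to the remainder.
  leading term x_2: subtract (-1)·k_4 from x_2 + 1 → -1
  leading term 1: no divisor's leading term divides it; move -1 to the remainder.
  remainder -x_1x_3 - x_1 - 1 ≠ 0; add k_5 = -x_1x_3 - x_1 - 1 to the basis.

S(h_1,k_5): lcm = x_1^2x_3. S = -2x_1x_2x_3 - x_1x_3^2 - x_1^2 - x_1x_3 - x_1 - 2x_3.
  leading term x_1x_2x_3: subtract (2x_1x_3)·k_4 from -2x_1x_2x_3 - x_1x_3^2 - x_1^2 - x_1x_3 - x_1 - 2x_3 → -x_1x_3^2 - x_1^2 - 2x_1x_3 - x_1 - 2x_3
  leading term x_1x_3^2: subtract (x_3)·k_5 from -x_1x_3^2 - x_1^2 - 2x_1x_3 - x_1 - 2x_3 → -x_1^2 - x_1x_3 - x_1 - x_3
  leading term x_1^2: subtract (-1)·h_1 from -x_1^2 - x_1x_3 - x_1 - x_3 → -2x_1x_2 - 2x_1x_3 - 2x_1 - x_3 - 2
  leading term x_1x_2: subtract (2x_1)·k_4 from -2x_1x_2 - 2x_1x_3 - 2x_1 - x_3 - 2 → -2x_1x_3 + 2x_1 - x_3 - 2
  leading term x_1x_3: subtract (2)·k_5 from -2x_1x_3 + 2x_1 - x_3 - 2 → -x_1 - x_3
  leading term x_1: no divisor's leading term divides it; move -x_1 to the remainder.
  leading term x_3: no divisor's leading term divides it; move -x_3 to the remainder.
  remainder -x_1 - x_3 ≠ 0; add k_6 = -x_1 - x_3 to the basis.

S(k_5,k_6): lcm = x_1x_3. S = -x_3^2 + x_1 + 1.
  leading term x_3^2: no divisor's leading term divides it; move -x_3^2 to the remainder.
  leading term x_1: subtract (-1)·k_6 from x_1 + 1 → -x_3 + 1
  leading term x_3: no divisor's leading term divides it; move -x_3 to the remainder.
  leading term 1: no divisor's leading term divides it; move 1 to the remainder.
  remainder -x_3^2 - x_3 + 1 ≠ 0; add k_7 = -x_3^2 - x_3 + 1 to the basis.

The other S-polynomials (S(h_2,h_3), S(h_1,k_4), S(h_2,k_4), S(h_3,k_4), S(h_2,k_5), S(h_3,k_5), S(k_4,k_5), S(h_1,k_6), S(h_2,k_6), S(h_3,k_6), S(k_4,k_6), S(h_1,k_7), S(h_2,k_7), S(h_3,k_7), S(k_4,k_7), S(k_5,k_7), S(k_6,k_7)) all reduce to 0 modulo the current basis, so we have a Gröbner basis.
Inter-reduce: drop elements whose leading term is divisible by another's, tail-reduce, and make monic.
Reduced Gröbner basis: {x_3^2 + x_3 - 1, x_1 + x_3, x_2 + 2}.

Since the reduced bases disagree, the two ideals are not the same.

No, the ideals differ.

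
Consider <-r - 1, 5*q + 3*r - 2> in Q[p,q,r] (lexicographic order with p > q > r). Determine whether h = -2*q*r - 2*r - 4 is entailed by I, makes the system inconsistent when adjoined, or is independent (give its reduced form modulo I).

First compute the reduced Gröbner basis of I by Buchberger's algorithm.
f_1 = -r - 1, LT = r.
f_2 = 5*q + 3*r - 2, LT = q.

S(f_1,f_2): leading monomials are coprime, so the S-polynomial reduces to 0 (Buchberger's first criterion).
Every S-polynomial of the final basis reduces to 0, so we have a Gröbner basis.
Inter-reduce: drop elements whose leading term is divisible by another's, tail-reduce, and make monic.
Reduced Gröbner basis: {q - 1, r + 1}.
Label its elements g_1 = q - 1, g_2 = r + 1.

Reduce h = -2*q*r - 2*r - 4 modulo G:
  leading term q*r: subtract (-2*r)·g_1 from -2*q*r - 2*r - 4 → -4*r - 4
  leading term r: subtract (-4)·g_2 from -4*r - 4 → 0
  normal form = 0.
Since the normal form is 0, h ∈ I.

-2*q*r - 2*r - 4 lies in I (it reduces to 0).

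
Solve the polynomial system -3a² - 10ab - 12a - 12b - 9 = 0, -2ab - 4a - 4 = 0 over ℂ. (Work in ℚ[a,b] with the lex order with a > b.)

Compute a lex Gröbner basis by Buchberger's algorithm.
f_1 = -3a² - 10ab - 12a - 12b - 9, LT = a².
f_2 = -2ab - 4a - 4, LT = ab.

S(f_1,f_2): lcm = a²b. S = -2a² + 10/3ab² + 4ab - 2a + 4b² + 3b.
  reduce S modulo (f_1, f_2):
  remainder -2a + 4b² + 13/3b - 2 ≠ 0; add h_3 = -2a + 4b² + 13/3b - 2 to the basis.

S(f_2,h_3): lcm = ab. S = 2a + 2b³ + 13/6b² - b + 2.
  reduce S modulo (f_1, f_2, h_3):
  remainder 2b³ + 37/6b² + 10/3b ≠ 0; add h_4 = 2b³ + 37/6b² + 10/3b to the basis.

The other S-polynomials (S(f_1,h_3), S(f_1,h_4), S(f_2,h_4), S(h_3,h_4)) all reduce to 0 modulo the current basis, so we have a Gröbner basis.
Inter-reduce: drop elements whose leading term is divisible by another's, tail-reduce, and make monic.
Reduced Gröbner basis: {a - 2b² - 13/6b + 1, b³ + 37/12b² + 5/3b}.

Elimination: the polynomial b³ + 37/12b² + 5/3b lies in the elimination ideal for b, so b ∈ {0, -37/24 - sqrt(409)/24, -37/24 + sqrt(409)/24}. For each such b, the remaining basis elements (now univariate) give the rest of the solution.
  b = 0: the earlier basis element becomes a + 1 = 0, giving a = -1 — point (-1, 0).
  b = -37/24 - sqrt(409)/24: the earlier basis element becomes a - sqrt(409)/6 - 11/6 = 0, giving a = 11/6 + sqrt(409)/6 — point (11/6 + sqrt(409)/6, -37/24 - sqrt(409)/24).
  b = -37/24 + sqrt(409)/24: the earlier basis element becomes a - 11/6 + sqrt(409)/6 = 0, giving a = 11/6 - sqrt(409)/6 — point (11/6 - sqrt(409)/6, -37/24 + sqrt(409)/24).

{(-1, 0), (11/6 + sqrt(409)/6, -37/24 - sqrt(409)/24), (11/6 - sqrt(409)/6, -37/24 + sqrt(409)/24)}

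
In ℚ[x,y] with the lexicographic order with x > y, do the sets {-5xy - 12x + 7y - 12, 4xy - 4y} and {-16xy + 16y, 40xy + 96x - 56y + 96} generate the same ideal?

Yes, the ideals are equal.

Two ideals are equal iff their reduced Gröbner bases coincide (the reduced basis is unique for a fixed ordering).
Buchberger on the first generating set:
f_1 = -5xy - 12x + 7y - 12, LT = xy.
f_2 = 4xy - 4y, LT = xy.

S(f_1,f_2): lcm = xy. S = 12/5x - ⅖y + 12/5.
  reduce S modulo (f_1, f_2):
  remainder 12/5x - ⅖y + 12/5 ≠ 0; add g_3 = 12/5x - ⅖y + 12/5 to the basis.

S(f_1,g_3): lcm = xy. S = 12/5x + ⅙y² - 12/5y + 12/5.
  reduce S modulo (f_1, f_2, g_3):
  remainder ⅙y² - 2y ≠ 0; add g_4 = ⅙y² - 2y to the basis.

The other S-polynomials (S(f_2,g_3), S(f_1,g_4), S(f_2,g_4), S(g_3,g_4)) all reduce to 0 modulo the current basis, so we have a Gröbner basis.
Inter-reduce: drop elements whose leading term is divisible by another's, tail-reduce, and make monic.
Reduced Gröbner basis: {x - ⅙y + 1, y² - 12y}.

Buchberger on the second generating set:
h_1 = -16xy + 16y, LT = xy.
h_2 = 40xy + 96x - 56y + 96, LT = xy.

S(h_1,h_2): lcm = xy. S = -12/5x + ⅖y - 12/5.
  reduce S modulo (h_1, h_2):
  remainder -12/5x + ⅖y - 12/5 ≠ 0; add k_3 = -12/5x + ⅖y - 12/5 to the basis.

S(h_1,k_3): lcm = xy. S = ⅙y² - 2y.
  reduce S modulo (h_1, h_2, k_3):
  remainder ⅙y² - 2y ≠ 0; add k_4 = ⅙y² - 2y to the basis.

The other S-polynomials (S(h_2,k_3), S(h_1,k_4), S(h_2,k_4), S(k_3,k_4)) all reduce to 0 modulo the current basis, so we have a Gröbner basis.
Inter-reduce: drop elements whose leading term is divisible by another's, tail-reduce, and make monic.
Reduced Gröbner basis: {x - ⅙y + 1, y² - 12y}.

Same reduced basis, so the two generating sets span the same ideal.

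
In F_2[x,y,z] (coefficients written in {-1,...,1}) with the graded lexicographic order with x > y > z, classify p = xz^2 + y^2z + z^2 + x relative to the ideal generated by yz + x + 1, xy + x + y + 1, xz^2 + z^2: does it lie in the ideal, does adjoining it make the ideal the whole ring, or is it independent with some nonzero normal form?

Adjoining xz^2 + y^2z + z^2 + x makes the ideal the whole ring: the system is inconsistent.

First compute the reduced Gröbner basis of I by Buchberger's algorithm.
f_1 = yz + x + 1, LT = yz.
f_2 = xy + x + y + 1, LT = xy.
f_3 = xz^2 + z^2, LT = xz^2.

S(f_1,f_2): lcm = xyz. S = x^2 + xz + yz + x + z.
  leading term x^2: no divisor's leading term divides it; move x^2 to the remainder.
  leading term xz: no divisor's leading term divides it; move xz to the remainder.
  leading term yz: subtract (1)·f_1 from yz + x + z → z + 1
  leading term z: no divisor's leading term divides it; move z to the remainder.
  leading term 1: no divisor's leading term divides it; move 1 to the remainder.
  remainder x^2 + xz + z + 1 ≠ 0; add h_4 = x^2 + xz + z + 1 to the basis.

The other S-polynomials (S(f_1,f_3), S(f_2,f_3), S(f_1,h_4), S(f_2,h_4), S(f_3,h_4)) all reduce to 0 modulo the current basis, so we have a Gröbner basis.
Inter-reduce: drop elements whose leading term is divisible by another's, tail-reduce, and make monic.
Reduced Gröbner basis: {xz^2 + z^2, x^2 + xz + z + 1, xy + x + y + 1, yz + x + 1}.
Label its elements g_1 = xz^2 + z^2, g_2 = x^2 + xz + z + 1, g_3 = xy + x + y + 1, g_4 = yz + x + 1.

Reduce p = xz^2 + y^2z + z^2 + x modulo G:
  leading term xz^2: subtract (1)·g_1 from xz^2 + y^2z + z^2 + x → y^2z + x
  leading term y^2z: subtract (y)·g_4 from y^2z + x → xy + x + y
  leading term xy: subtract (1)·g_3 from xy + x + y → 1
  leading term 1: no divisor's leading term divides it; move 1 to the remainder.
  normal form = 1.
The normal form is nonzero, so p ∉ I. Since p minus its normal form lies in I, I + (p) = I + (r) where r = 1; decide whether this ideal is the whole ring.
Here r = 1 is a nonzero constant, hence a unit: 1 ∈ I + (p), the Gröbner basis of I + (p) is {1}, and the enlarged system has no common solution — adjoining p is inconsistent.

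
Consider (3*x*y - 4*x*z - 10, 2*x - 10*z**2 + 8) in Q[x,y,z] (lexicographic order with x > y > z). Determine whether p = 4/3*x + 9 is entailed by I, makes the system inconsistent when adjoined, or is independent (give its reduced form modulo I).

4/3*x + 9 is independent of I; its normal form modulo I is 20/3*z**2 + 11/3.

First compute the reduced Gröbner basis of I by Buchberger's algorithm.
f_1 = 3*x*y - 4*x*z - 10, LT = x*y.
f_2 = 2*x - 10*z**2 + 8, LT = x.

S(f_1,f_2): lcm = x*y. S = -4/3*x*z + 5*y*z**2 - 4*y - 10/3.
  leading term x*z: subtract (-2/3*z)·f_2 from -4/3*x*z + 5*y*z**2 - 4*y - 10/3 → 5*y*z**2 - 4*y - 20/3*z**3 + 16/3*z - 10/3
  leading term y*z**2: no divisor's leading term divides it; move 5*y*z**2 to the remainder.
  leading term y: no divisor's leading term divides it; move -4*y to the remainder.
  leading term z**3: no divisor's leading term divides it; move -20/3*z**3 to the remainder.
  leading term z: no divisor's leading term divides it; move 16/3*z to the remainder.
  leading term 1: no divisor's leading term divides it; move -10/3 to the remainder.
  remainder 5*y*z**2 - 4*y - 20/3*z**3 + 16/3*z - 10/3 ≠ 0; add h_3 = 5*y*z**2 - 4*y - 20/3*z**3 + 16/3*z - 10/3 to the basis.

The other S-polynomials (S(f_1,h_3), S(f_2,h_3)) all reduce to 0 modulo the current basis, so we have a Gröbner basis.
Inter-reduce: drop elements whose leading term is divisible by another's, tail-reduce, and make monic.
Reduced Gröbner basis: {x - 5*z**2 + 4, y*z**2 - 4/5*y - 4/3*z**3 + 16/15*z - 2/3}.
Label its elements g_1 = x - 5*z**2 + 4, g_2 = y*z**2 - 4/5*y - 4/3*z**3 + 16/15*z - 2/3.

Reduce p = 4/3*x + 9 modulo G:
  leading term x: subtract (4/3)·g_1 from 4/3*x + 9 → 20/3*z**2 + 11/3
  leading term z**2: no divisor's leading term divides it; move 20/3*z**2 to the remainder.
  leading term 1: no divisor's leading term divides it; move 11/3 to the remainder.
  normal form = 20/3*z**2 + 11/3.
The normal form is nonzero, so p ∉ I. Since p minus its normal form lies in I, I + (p) = I + (r) where r = 20/3*z**2 + 11/3; decide whether this ideal is the whole ring.
Run Buchberger on G together with r (pairs among the g_i already reduce to 0 since G is a Gröbner basis):
g_1 = x - 5*z**2 + 4, LT = x.
g_2 = y*z**2 - 4/5*y - 4/3*z**3 + 16/15*z - 2/3, LT = y*z**2.
r = 20/3*z**2 + 11/3, LT = z**2.

S(g_2,r): lcm = y*z**2. S = -27/20*y - 4/3*z**3 + 16/15*z - 2/3.
  leading term y: no divisor's leading term divides it; move -27/20*y to the remainder.
  leading term z**3: subtract (-1/5*z)·r from -4/3*z**3 + 16/15*z - 2/3 → 9/5*z - 2/3
  leading term z: no divisor's leading term divides it; move 9/5*z to the remainder.
  leading term 1: no divisor's leading term divides it; move -2/3 to the remainder.
  remainder -27/20*y + 9/5*z - 2/3 ≠ 0; add m_4 = -27/20*y + 9/5*z - 2/3 to the basis.

The other S-polynomials (S(g_1,g_2), S(g_1,r), S(g_1,m_4), S(g_2,m_4), S(r,m_4)) all reduce to 0 modulo the current basis, so we have a Gröbner basis.
Inter-reduce: drop elements whose leading term is divisible by another's, tail-reduce, and make monic.
Reduced Gröbner basis: {x + 27/4, y - 4/3*z + 40/81, z**2 + 11/20}.
The reduced Gröbner basis of I + (p) is {x + 27/4, y - 4/3*z + 40/81, z**2 + 11/20} ≠ {1}, a proper ideal, so the enlarged system stays consistent: p is independent of I, with normal form 20/3*z**2 + 11/3.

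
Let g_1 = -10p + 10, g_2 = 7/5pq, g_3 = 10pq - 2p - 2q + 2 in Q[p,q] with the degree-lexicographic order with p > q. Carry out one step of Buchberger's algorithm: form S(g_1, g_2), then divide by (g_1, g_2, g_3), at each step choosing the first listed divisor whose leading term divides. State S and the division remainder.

S(g_1, g_2) = -q; remainder on division = -q.

lcm(LM(g_1), LM(g_2)) = pq.
S = (lcm/LT(g_1))·g_1 − (lcm/LT(g_2))·g_2 = -q.
Reduce S modulo (g_1, g_2, g_3) in that order:
  leading term q: no divisor's leading term divides it; move -q to the remainder.
The remainder -q is nonzero, so it would be added as the next basis element.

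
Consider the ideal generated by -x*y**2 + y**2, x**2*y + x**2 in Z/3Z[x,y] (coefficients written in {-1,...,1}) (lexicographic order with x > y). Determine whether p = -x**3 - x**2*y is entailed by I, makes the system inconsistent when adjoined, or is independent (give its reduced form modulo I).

First compute the reduced Gröbner basis of I by Buchberger's algorithm.
f_1 = -x*y**2 + y**2, LT = x*y**2.
f_2 = x**2*y + x**2, LT = x**2*y.

S(f_1,f_2): lcm = x**2*y**2. S = -x**2*y - x*y**2.
  leading term x**2*y: subtract (-1)·f_2 from -x**2*y - x*y**2 → x**2 - x*y**2
  leading term x**2: no divisor's leading term divides it; move x**2 to the remainder.
  leading term x*y**2: subtract (1)·f_1 from -x*y**2 → -y**2
  leading term y**2: no divisor's leading term divides it; move -y**2 to the remainder.
  remainder x**2 - y**2 ≠ 0; add h_3 = x**2 - y**2 to the basis.

S(f_1,h_3): lcm = x**2*y**2. S = -x*y**2 + y**4.
  leading term x*y**2: subtract (1)·f_1 from -x*y**2 + y**4 → y**4 - y**2
  leading term y**4: no divisor's leading term divides it; move y**4 to the remainder.
  leading term y**2: no divisor's leading term divides it; move -y**2 to the remainder.
  remainder y**4 - y**2 ≠ 0; add h_4 = y**4 - y**2 to the basis.

S(f_2,h_3): lcm = x**2*y. S = x**2 + y**3.
  leading term x**2: subtract (1)·h_3 from x**2 + y**3 → y**3 + y**2
  leading term y**3: no divisor's leading term divides it; move y**3 to the remainder.
  leading term y**2: no divisor's leading term divides it; move y**2 to the remainder.
  remainder y**3 + y**2 ≠ 0; add h_5 = y**3 + y**2 to the basis.

S(f_1,h_4): lcm = x*y**4. S = x*y**2 - y**4.
  leading term x*y**2: subtract (-1)·f_1 from x*y**2 - y**4 → -y**4 + y**2
  leading term y**4: subtract (-1)·h_4 from -y**4 + y**2 → 0
  remainder 0.

S(f_2,h_4): lcm = x**2*y**4. S = x**2*y**3 + x**2*y**2.
  leading term x**2*y**3: subtract (-x*y)·f_1 from x**2*y**3 + x**2*y**2 → x**2*y**2 + x*y**3
  leading term x**2*y**2: subtract (-x)·f_1 from x**2*y**2 + x*y**3 → x*y**3 + x*y**2
  leading term x*y**3: subtract (-y)·f_1 from x*y**3 + x*y**2 → x*y**2 + y**3
  leading term x*y**2: subtract (-1)·f_1 from x*y**2 + y**3 → y**3 + y**2
  leading term y**3: subtract (1)·h_5 from y**3 + y**2 → 0
  remainder 0.

S(h_3,h_4): leading monomials are coprime, so the S-polynomial reduces to 0 (Buchberger's first criterion).
S(f_1,h_5): lcm = x*y**3. S = -x*y**2 - y**3.
  leading term x*y**2: subtract (1)·f_1 from -x*y**2 - y**3 → -y**3 - y**2
  leading term y**3: subtract (-1)·h_5 from -y**3 - y**2 → 0
  remainder 0.

S(f_2,h_5): lcm = x**2*y**3. S = 0.
  remainder 0.

S(h_3,h_5): leading monomials are coprime, so the S-polynomial reduces to 0 (Buchberger's first criterion).
S(h_4,h_5): lcm = y**4. S = -y**3 - y**2.
  leading term y**3: subtract (-1)·h_5 from -y**3 - y**2 → 0
  remainder 0.

Every S-polynomial of the final basis reduces to 0, so we have a Gröbner basis.
Inter-reduce: drop elements whose leading term is divisible by another's, tail-reduce, and make monic.
Reduced Gröbner basis: {x**2 - y**2, x*y**2 - y**2, y**3 + y**2}.
Label its elements g_1 = x**2 - y**2, g_2 = x*y**2 - y**2, g_3 = y**3 + y**2.

Reduce p = -x**3 - x**2*y modulo G:
  leading term x**3: subtract (-x)·g_1 from -x**3 - x**2*y → -x**2*y - x*y**2
  leading term x**2*y: subtract (-y)·g_1 from -x**2*y - x*y**2 → -x*y**2 - y**3
  leading term x*y**2: subtract (-1)·g_2 from -x*y**2 - y**3 → -y**3 - y**2
  leading term y**3: subtract (-1)·g_3 from -y**3 - y**2 → 0
  normal form = 0.
Since the normal form is 0, p ∈ I.

-x**3 - x**2*y lies in I (it reduces to 0).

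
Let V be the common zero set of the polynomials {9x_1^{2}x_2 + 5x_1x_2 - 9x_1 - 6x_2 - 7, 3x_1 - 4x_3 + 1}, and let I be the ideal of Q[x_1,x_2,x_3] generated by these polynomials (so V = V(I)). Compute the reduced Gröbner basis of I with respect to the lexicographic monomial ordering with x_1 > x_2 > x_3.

G = {x_1 - \tfrac{4}{3}x_3 + \tfrac{1}{3}, x_2x_3^{2} - \tfrac{1}{12}x_2x_3 - \tfrac{5}{12}x_2 - \tfrac{3}{4}x_3 - \tfrac{1}{4}}

f_1 = 9x_1^{2}x_2 + 5x_1x_2 - 9x_1 - 6x_2 - 7, LT = x_1^{2}x_2.
f_2 = 3x_1 - 4x_3 + 1, LT = x_1.

S(f_1,f_2): lcm = x_1^{2}x_2. S = \tfrac{4}{3}x_1x_2x_3 + \tfrac{2}{9}x_1x_2 - x_1 - \tfrac{2}{3}x_2 - \tfrac{7}{9}.
  reduce S modulo (f_1, f_2):
  remainder \tfrac{16}{9}x_2x_3^{2} - \tfrac{4}{27}x_2x_3 - \tfrac{20}{27}x_2 - \tfrac{4}{3}x_3 - \tfrac{4}{9} ≠ 0; add g_3 = \tfrac{16}{9}x_2x_3^{2} - \tfrac{4}{27}x_2x_3 - \tfrac{20}{27}x_2 - \tfrac{4}{3}x_3 - \tfrac{4}{9} to the basis.

The other S-polynomials (S(f_1,g_3), S(f_2,g_3)) all reduce to 0 modulo the current basis, so we have a Gröbner basis.
Inter-reduce: drop elements whose leading term is divisible by another's, tail-reduce, and make monic.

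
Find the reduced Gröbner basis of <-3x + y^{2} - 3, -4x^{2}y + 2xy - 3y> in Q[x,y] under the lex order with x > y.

f_1 = -3x + y^{2} - 3, LT = x.
f_2 = -4x^{2}y + 2xy - 3y, LT = x^{2}y.

S(f_1,f_2): lcm = x^{2}y. S = -\tfrac{1}{3}xy^{3} + \tfrac{3}{2}xy - \tfrac{3}{4}y.
  leading term xy^{3}: subtract (\tfrac{1}{9}y^{3})·f_1 from -\tfrac{1}{3}xy^{3} + \tfrac{3}{2}xy - \tfrac{3}{4}y → \tfrac{3}{2}xy - \tfrac{1}{9}y^{5} + \tfrac{1}{3}y^{3} - \tfrac{3}{4}y
  leading term xy: subtract (-\tfrac{1}{2}y)·f_1 from \tfrac{3}{2}xy - \tfrac{1}{9}y^{5} + \tfrac{1}{3}y^{3} - \tfrac{3}{4}y → -\tfrac{1}{9}y^{5} + \tfrac{5}{6}y^{3} - \tfrac{9}{4}y
  leading term y^{5}: no divisor's leading term divides it; move -\tfrac{1}{9}y^{5} to the remainder.
  leading term y^{3}: no divisor's leading term divides it; move \tfrac{5}{6}y^{3} to the remainder.
  leading term y: no divisor's leading term divides it; move -\tfrac{9}{4}y to the remainder.
  remainder -\tfrac{1}{9}y^{5} + \tfrac{5}{6}y^{3} - \tfrac{9}{4}y ≠ 0; add g_3 = -\tfrac{1}{9}y^{5} + \tfrac{5}{6}y^{3} - \tfrac{9}{4}y to the basis.

The other S-polynomials (S(f_1,g_3), S(f_2,g_3)) all reduce to 0 modulo the current basis, so we have a Gröbner basis.
Inter-reduce: drop elements whose leading term is divisible by another's, tail-reduce, and make monic.

G = {x - \tfrac{1}{3}y^{2} + 1, y^{5} - \tfrac{15}{2}y^{3} + \tfrac{81}{4}y}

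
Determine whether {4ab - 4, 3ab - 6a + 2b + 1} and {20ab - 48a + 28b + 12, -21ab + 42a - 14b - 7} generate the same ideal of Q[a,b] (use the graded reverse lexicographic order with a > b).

Two ideals are equal iff their reduced Gröbner bases coincide (the reduced basis is unique for a fixed ordering).
Buchberger on the first generating set:
f_1 = 4ab - 4, LT = ab.
f_2 = 3ab - 6a + 2b + 1, LT = ab.

S(f_1,f_2): lcm = ab. S = 2a - 2/3b - 4/3.
  reduce S modulo (f_1, f_2):
  remainder 2a - 2/3b - 4/3 ≠ 0; add g_3 = 2a - 2/3b - 4/3 to the basis.

S(f_1,g_3): lcm = ab. S = 1/3b^2 + 2/3b - 1.
  reduce S modulo (f_1, f_2, g_3):
  remainder 1/3b^2 + 2/3b - 1 ≠ 0; add g_4 = 1/3b^2 + 2/3b - 1 to the basis.

The other S-polynomials (S(f_2,g_3), S(f_1,g_4), S(f_2,g_4), S(g_3,g_4)) all reduce to 0 modulo the current basis, so we have a Gröbner basis.
Inter-reduce: drop elements whose leading term is divisible by another's, tail-reduce, and make monic.
Reduced Gröbner basis: {b^2 + 2b - 3, a - 1/3b - 2/3}.

Buchberger on the second generating set:
h_1 = 20ab - 48a + 28b + 12, LT = ab.
h_2 = -21ab + 42a - 14b - 7, LT = ab.

S(h_1,h_2): lcm = ab. S = -2/5a + 11/15b + 4/15.
  reduce S modulo (h_1, h_2):
  remainder -2/5a + 11/15b + 4/15 ≠ 0; add k_3 = -2/5a + 11/15b + 4/15 to the basis.

S(h_1,k_3): lcm = ab. S = 11/6b^2 - 12/5a + 31/15b + 3/5.
  reduce S modulo (h_1, h_2, k_3):
  remainder 11/6b^2 - 7/3b - 1 ≠ 0; add k_4 = 11/6b^2 - 7/3b - 1 to the basis.

The other S-polynomials (S(h_2,k_3), S(h_1,k_4), S(h_2,k_4), S(k_3,k_4)) all reduce to 0 modulo the current basis, so we have a Gröbner basis.
Inter-reduce: drop elements whose leading term is divisible by another's, tail-reduce, and make monic.
Reduced Gröbner basis: {b^2 - 14/11b - 6/11, a - 11/6b - 2/3}.

Since the reduced bases disagree, the two ideals are not the same.

No, the ideals differ.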